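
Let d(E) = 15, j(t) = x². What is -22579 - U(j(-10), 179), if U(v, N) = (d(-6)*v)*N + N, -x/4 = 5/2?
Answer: -291258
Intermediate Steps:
x = -10 (x = -20/2 = -4*5/2 = -10)
j(t) = 100 (j(t) = (-10)² = 100)
U(v, N) = N + 15*N*v (U(v, N) = (15*v)*N + N = 15*N*v + N = N + 15*N*v)
-22579 - U(j(-10), 179) = -22579 - 179*(1 + 15*100) = -22579 - 179*(1 + 1500) = -22579 - 179*1501 = -22579 - 1*268679 = -22579 - 268679 = -291258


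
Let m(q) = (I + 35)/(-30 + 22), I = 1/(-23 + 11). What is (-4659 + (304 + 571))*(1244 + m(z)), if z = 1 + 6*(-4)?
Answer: -56289365/12 ≈ -4.6908e+6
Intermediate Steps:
z = -23 (z = 1 - 24 = -23)
I = -1/12 (I = 1/(-12) = -1/12 ≈ -0.083333)
m(q) = -419/96 (m(q) = (-1/12 + 35)/(-30 + 22) = (419/12)/(-8) = (419/12)*(-1/8) = -419/96)
(-4659 + (304 + 571))*(1244 + m(z)) = (-4659 + (304 + 571))*(1244 - 419/96) = (-4659 + 875)*(119005/96) = -3784*119005/96 = -56289365/12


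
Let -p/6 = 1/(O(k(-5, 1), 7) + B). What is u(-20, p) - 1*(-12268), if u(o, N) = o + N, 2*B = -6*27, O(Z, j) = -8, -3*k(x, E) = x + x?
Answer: 1090078/89 ≈ 12248.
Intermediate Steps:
k(x, E) = -2*x/3 (k(x, E) = -(x + x)/3 = -2*x/3)
B = -81 (B = (-6*27)/2 = (1/2)*(-162) = -81)
p = 6/89 (p = -6/(-8 - 81) = -6/(-89) = -6*(-1/89) = 6/89 ≈ 0.067416)
u(o, N) = N + o
u(-20, p) - 1*(-12268) = (6/89 - 20) - 1*(-12268) = -1774/89 + 12268 = 1090078/89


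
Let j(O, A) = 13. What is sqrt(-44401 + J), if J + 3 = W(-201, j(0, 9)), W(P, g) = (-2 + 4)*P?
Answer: I*sqrt(44806) ≈ 211.67*I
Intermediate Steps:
W(P, g) = 2*P
J = -405 (J = -3 + 2*(-201) = -3 - 402 = -405)
sqrt(-44401 + J) = sqrt(-44401 - 405) = sqrt(-44806) = I*sqrt(44806)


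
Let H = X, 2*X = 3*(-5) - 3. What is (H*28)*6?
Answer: -1512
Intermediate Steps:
X = -9 (X = (3*(-5) - 3)/2 = (-15 - 3)/2 = (1/2)*(-18) = -9)
H = -9
(H*28)*6 = -9*28*6 = -252*6 = -1512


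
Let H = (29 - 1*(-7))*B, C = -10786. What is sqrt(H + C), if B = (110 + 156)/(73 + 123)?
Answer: 2*I*sqrt(131530)/7 ≈ 103.62*I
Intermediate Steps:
B = 19/14 (B = 266/196 = 266*(1/196) = 19/14 ≈ 1.3571)
H = 342/7 (H = (29 - 1*(-7))*(19/14) = (29 + 7)*(19/14) = 36*(19/14) = 342/7 ≈ 48.857)
sqrt(H + C) = sqrt(342/7 - 10786) = sqrt(-75160/7) = 2*I*sqrt(131530)/7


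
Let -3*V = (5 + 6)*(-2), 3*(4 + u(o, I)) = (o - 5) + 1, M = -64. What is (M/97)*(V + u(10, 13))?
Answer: -1024/291 ≈ -3.5189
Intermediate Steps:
u(o, I) = -16/3 + o/3 (u(o, I) = -4 + ((o - 5) + 1)/3 = -4 + ((-5 + o) + 1)/3 = -4 + (-4 + o)/3 = -4 + (-4/3 + o/3) = -16/3 + o/3)
V = 22/3 (V = -(5 + 6)*(-2)/3 = -11*(-2)/3 = -1/3*(-22) = 22/3 ≈ 7.3333)
(M/97)*(V + u(10, 13)) = (-64/97)*(22/3 + (-16/3 + (1/3)*10)) = (-64*1/97)*(22/3 + (-16/3 + 10/3)) = -64*(22/3 - 2)/97 = -64/97*16/3 = -1024/291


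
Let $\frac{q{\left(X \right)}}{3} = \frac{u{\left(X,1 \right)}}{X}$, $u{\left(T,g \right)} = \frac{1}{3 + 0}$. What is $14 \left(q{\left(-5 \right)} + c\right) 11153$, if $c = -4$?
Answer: $- \frac{3278982}{5} \approx -6.558 \cdot 10^{5}$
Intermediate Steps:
$u{\left(T,g \right)} = \frac{1}{3}$
$q{\left(X \right)} = \frac{1}{X}$ ($q{\left(X \right)} = 3 \frac{1}{3 X} = \frac{1}{X}$)
$14 \left(q{\left(-5 \right)} + c\right) 11153 = 14 \left(\frac{1}{-5} - 4\right) 11153 = 14 \left(- \frac{1}{5} - 4\right) 11153 = 14 \left(- \frac{21}{5}\right) 11153 = \left(- \frac{294}{5}\right) 11153 = - \frac{3278982}{5}$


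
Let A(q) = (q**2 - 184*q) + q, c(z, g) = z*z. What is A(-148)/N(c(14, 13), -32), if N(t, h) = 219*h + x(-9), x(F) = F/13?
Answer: -636844/91113 ≈ -6.9896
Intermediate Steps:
x(F) = F/13 (x(F) = F*(1/13) = F/13)
c(z, g) = z**2
A(q) = q**2 - 183*q
N(t, h) = -9/13 + 219*h (N(t, h) = 219*h + (1/13)*(-9) = 219*h - 9/13 = -9/13 + 219*h)
A(-148)/N(c(14, 13), -32) = (-148*(-183 - 148))/(-9/13 + 219*(-32)) = (-148*(-331))/(-9/13 - 7008) = 48988/(-91113/13) = 48988*(-13/91113) = -636844/91113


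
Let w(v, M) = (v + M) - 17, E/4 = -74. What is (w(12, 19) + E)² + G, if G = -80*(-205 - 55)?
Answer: 100324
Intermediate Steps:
E = -296 (E = 4*(-74) = -296)
G = 20800 (G = -80*(-260) = 20800)
w(v, M) = -17 + M + v (w(v, M) = (M + v) - 17 = -17 + M + v)
(w(12, 19) + E)² + G = ((-17 + 19 + 12) - 296)² + 20800 = (14 - 296)² + 20800 = (-282)² + 20800 = 79524 + 20800 = 100324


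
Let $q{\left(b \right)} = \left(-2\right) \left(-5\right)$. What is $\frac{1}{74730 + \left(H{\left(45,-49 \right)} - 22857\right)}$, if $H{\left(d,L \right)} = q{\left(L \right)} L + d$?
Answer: $\frac{1}{51428} \approx 1.9445 \cdot 10^{-5}$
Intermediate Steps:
$q{\left(b \right)} = 10$
$H{\left(d,L \right)} = d + 10 L$ ($H{\left(d,L \right)} = 10 L + d = d + 10 L$)
$\frac{1}{74730 + \left(H{\left(45,-49 \right)} - 22857\right)} = \frac{1}{74730 + \left(\left(45 + 10 \left(-49\right)\right) - 22857\right)} = \frac{1}{74730 + \left(\left(45 - 490\right) - 22857\right)} = \frac{1}{74730 - 23302} = \frac{1}{51428}$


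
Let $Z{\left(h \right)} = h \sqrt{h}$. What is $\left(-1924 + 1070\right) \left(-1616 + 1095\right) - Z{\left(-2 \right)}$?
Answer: $444934 + 2 i \sqrt{2} \approx 4.4493 \cdot 10^{5} + 2.8284 i$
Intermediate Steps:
$Z{\left(h \right)} = h^{\frac{3}{2}}$
$\left(-1924 + 1070\right) \left(-1616 + 1095\right) - Z{\left(-2 \right)} = \left(-1924 + 1070\right) \left(-1616 + 1095\right) - \left(-2\right)^{\frac{3}{2}} = \left(-854\right) \left(-521\right) - - 2 i \sqrt{2} = 444934 + 2 i \sqrt{2}$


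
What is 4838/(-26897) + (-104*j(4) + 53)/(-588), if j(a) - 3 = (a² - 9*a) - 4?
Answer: -63013333/15815436 ≈ -3.9843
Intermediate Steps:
j(a) = -1 + a² - 9*a (j(a) = 3 + ((a² - 9*a) - 4) = 3 + (-4 + a² - 9*a) = -1 + a² - 9*a)
4838/(-26897) + (-104*j(4) + 53)/(-588) = 4838/(-26897) + (-104*(-1 + 4² - 9*4) + 53)/(-588) = 4838*(-1/26897) + (-104*(-1 + 16 - 36) + 53)*(-1/588) = -4838/26897 + (-104*(-21) + 53)*(-1/588) = -4838/26897 + (2184 + 53)*(-1/588) = -4838/26897 + 2237*(-1/588) = -4838/26897 - 2237/588 = -63013333/15815436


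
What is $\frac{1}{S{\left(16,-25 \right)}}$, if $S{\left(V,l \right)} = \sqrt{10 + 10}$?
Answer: $\frac{\sqrt{5}}{10} \approx 0.22361$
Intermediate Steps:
$S{\left(V,l \right)} = 2 \sqrt{5}$ ($S{\left(V,l \right)} = \sqrt{20} = 2 \sqrt{5}$)
$\frac{1}{S{\left(16,-25 \right)}} = \frac{1}{2 \sqrt{5}} = \frac{\sqrt{5}}{10}$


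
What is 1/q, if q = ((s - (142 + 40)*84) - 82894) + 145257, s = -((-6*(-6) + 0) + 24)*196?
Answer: 1/35315 ≈ 2.8317e-5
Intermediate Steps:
s = -11760 (s = -((36 + 0) + 24)*196 = -(36 + 24)*196 = -60*196 = -1*11760 = -11760)
q = 35315 (q = ((-11760 - (142 + 40)*84) - 82894) + 145257 = ((-11760 - 182*84) - 82894) + 145257 = ((-11760 - 1*15288) - 82894) + 145257 = ((-11760 - 15288) - 82894) + 145257 = (-27048 - 82894) + 145257 = -109942 + 145257 = 35315)
1/q = 1/35315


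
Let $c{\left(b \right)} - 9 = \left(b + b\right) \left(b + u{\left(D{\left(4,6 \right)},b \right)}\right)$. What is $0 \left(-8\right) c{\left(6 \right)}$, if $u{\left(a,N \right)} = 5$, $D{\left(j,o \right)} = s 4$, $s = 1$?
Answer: $0$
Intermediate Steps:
$D{\left(j,o \right)} = 4$ ($D{\left(j,o \right)} = 1 \cdot 4 = 4$)
$c{\left(b \right)} = 9 + 2 b \left(5 + b\right)$ ($c{\left(b \right)} = 9 + \left(b + b\right) \left(b + 5\right) = 9 + 2 b \left(5 + b\right)$)
$0 \left(-8\right) c{\left(6 \right)} = 0 \left(-8\right) \left(9 + 2 \cdot 6^{2} + 10 \cdot 6\right) = 0 \left(9 + 2 \cdot 36 + 60\right) = 0 \left(9 + 72 + 60\right) = 0 \cdot 141 = 0$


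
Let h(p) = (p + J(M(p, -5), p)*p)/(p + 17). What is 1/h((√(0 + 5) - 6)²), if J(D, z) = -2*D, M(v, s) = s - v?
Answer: 59558/1848003 + 19588*√5/1848003 ≈ 0.055930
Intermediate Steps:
h(p) = (p + p*(10 + 2*p))/(17 + p) (h(p) = (p + (-2*(-5 - p))*p)/(p + 17) = (p + (10 + 2*p)*p)/(17 + p) = (p + p*(10 + 2*p))/(17 + p))
1/h((√(0 + 5) - 6)²) = 1/((√(0 + 5) - 6)²*(11 + 2*(√(0 + 5) - 6)²)/(17 + (√(0 + 5) - 6)²)) = 1/((√5 - 6)²*(11 + 2*(√5 - 6)²)/(17 + (√5 - 6)²)) = 1/((-6 + √5)²*(11 + 2*(-6 + √5)²)/(17 + (-6 + √5)²)) = (17 + (-6 + √5)²)/((-6 + √5)²*(11 + 2*(-6 + √5)²))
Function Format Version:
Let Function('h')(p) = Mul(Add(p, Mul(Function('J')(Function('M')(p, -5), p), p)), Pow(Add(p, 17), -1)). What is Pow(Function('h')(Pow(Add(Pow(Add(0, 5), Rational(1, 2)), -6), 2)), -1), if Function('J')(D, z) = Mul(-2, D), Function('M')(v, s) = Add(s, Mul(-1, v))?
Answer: Add(Rational(59558, 1848003), Mul(Rational(19588, 1848003), Pow(5, Rational(1, 2)))) ≈ 0.055930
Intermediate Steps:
Function('h')(p) = Mul(Pow(Add(17, p), -1), Add(p, Mul(p, Add(10, Mul(2, p))))) (Function('h')(p) = Mul(Add(p, Mul(Mul(-2, Add(-5, Mul(-1, p))), p)), Pow(Add(p, 17), -1)) = Mul(Add(p, Mul(Add(10, Mul(2, p)), p)), Pow(Add(17, p), -1)) = Mul(Add(p, Mul(p, Add(10, Mul(2, p)))), Pow(Add(17, p), -1)) = Mul(Pow(Add(17, p), -1), Add(p, Mul(p, Add(10, Mul(2, p))))))
Pow(Function('h')(Pow(Add(Pow(Add(0, 5), Rational(1, 2)), -6), 2)), -1) = Pow(Mul(Pow(Add(Pow(Add(0, 5), Rational(1, 2)), -6), 2), Pow(Add(17, Pow(Add(Pow(Add(0, 5), Rational(1, 2)), -6), 2)), -1), Add(11, Mul(2, Pow(Add(Pow(Add(0, 5), Rational(1, 2)), -6), 2)))), -1) = Pow(Mul(Pow(Add(Pow(5, Rational(1, 2)), -6), 2), Pow(Add(17, Pow(Add(Pow(5, Rational(1, 2)), -6), 2)), -1), Add(11, Mul(2, Pow(Add(Pow(5, Rational(1, 2)), -6), 2)))), -1) = Pow(Mul(Pow(Add(-6, Pow(5, Rational(1, 2))), 2), Pow(Add(17, Pow(Add(-6, Pow(5, Rational(1, 2))), 2)), -1), Add(11, Mul(2, Pow(Add(-6, Pow(5, Rational(1, 2))), 2)))), -1) = Mul(Pow(Add(-6, Pow(5, Rational(1, 2))), -2), Pow(Add(11, Mul(2, Pow(Add(-6, Pow(5, Rational(1, 2))), 2))), -1), Add(17, Pow(Add(-6, Pow(5, Rational(1, 2))), 2)))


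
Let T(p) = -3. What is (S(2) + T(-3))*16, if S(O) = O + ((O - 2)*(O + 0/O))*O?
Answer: -16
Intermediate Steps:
S(O) = O + O²*(-2 + O) (S(O) = O + ((-2 + O)*(O + 0))*O = O + ((-2 + O)*O)*O = O + (O*(-2 + O))*O = O + O²*(-2 + O))
(S(2) + T(-3))*16 = (2*(1 + 2² - 2*2) - 3)*16 = (2*(1 + 4 - 4) - 3)*16 = (2*1 - 3)*16 = (2 - 3)*16 = -1*16 = -16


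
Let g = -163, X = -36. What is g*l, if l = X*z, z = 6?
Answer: 35208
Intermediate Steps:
l = -216 (l = -36*6 = -216)
g*l = -163*(-216) = 35208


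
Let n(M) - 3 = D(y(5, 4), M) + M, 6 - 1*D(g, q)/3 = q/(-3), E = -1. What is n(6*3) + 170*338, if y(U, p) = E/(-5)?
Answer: 57517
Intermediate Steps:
y(U, p) = ⅕ (y(U, p) = -1/(-5) = -1*(-⅕) = ⅕)
D(g, q) = 18 + q (D(g, q) = 18 - 3*q/(-3) = 18 - 3*q*(-1)/3 = 18 - (-1)*q = 18 + q)
n(M) = 21 + 2*M (n(M) = 3 + ((18 + M) + M) = 3 + (18 + 2*M) = 21 + 2*M)
n(6*3) + 170*338 = (21 + 2*(6*3)) + 170*338 = (21 + 2*18) + 57460 = (21 + 36) + 57460 = 57 + 57460 = 57517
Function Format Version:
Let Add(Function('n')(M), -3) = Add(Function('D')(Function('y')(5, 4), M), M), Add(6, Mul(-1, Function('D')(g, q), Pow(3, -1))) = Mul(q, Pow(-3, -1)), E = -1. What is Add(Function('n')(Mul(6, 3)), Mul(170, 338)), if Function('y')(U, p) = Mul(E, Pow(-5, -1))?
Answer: 57517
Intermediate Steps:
Function('y')(U, p) = Rational(1, 5) (Function('y')(U, p) = Mul(-1, Pow(-5, -1)) = Mul(-1, Rational(-1, 5)) = Rational(1, 5))
Function('D')(g, q) = Add(18, q) (Function('D')(g, q) = Add(18, Mul(-3, Mul(q, Pow(-3, -1)))) = Add(18, Mul(-3, Mul(q, Rational(-1, 3)))) = Add(18, Mul(-3, Mul(Rational(-1, 3), q))) = Add(18, q))
Function('n')(M) = Add(21, Mul(2, M)) (Function('n')(M) = Add(3, Add(Add(18, M), M)) = Add(3, Add(18, Mul(2, M))) = Add(21, Mul(2, M)))
Add(Function('n')(Mul(6, 3)), Mul(170, 338)) = Add(Add(21, Mul(2, Mul(6, 3))), Mul(170, 338)) = Add(Add(21, Mul(2, 18)), 57460) = Add(Add(21, 36), 57460) = Add(57, 57460) = 57517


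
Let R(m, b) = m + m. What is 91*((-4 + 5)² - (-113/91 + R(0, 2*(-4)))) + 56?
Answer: 260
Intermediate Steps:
R(m, b) = 2*m
91*((-4 + 5)² - (-113/91 + R(0, 2*(-4)))) + 56 = 91*((-4 + 5)² - (-113/91 + 2*0)) + 56 = 91*(1² - (-113*1/91 + 0)) + 56 = 91*(1 - (-113/91 + 0)) + 56 = 91*(1 - 1*(-113/91)) + 56 = 91*(1 + 113/91) + 56 = 91*(204/91) + 56 = 204 + 56 = 260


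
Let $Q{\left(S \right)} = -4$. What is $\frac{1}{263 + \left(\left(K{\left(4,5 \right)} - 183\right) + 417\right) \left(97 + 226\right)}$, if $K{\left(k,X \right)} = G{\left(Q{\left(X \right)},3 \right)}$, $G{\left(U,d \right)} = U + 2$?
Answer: $\frac{1}{75199} \approx 1.3298 \cdot 10^{-5}$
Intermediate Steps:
$G{\left(U,d \right)} = 2 + U$
$K{\left(k,X \right)} = -2$ ($K{\left(k,X \right)} = 2 - 4 = -2$)
$\frac{1}{263 + \left(\left(K{\left(4,5 \right)} - 183\right) + 417\right) \left(97 + 226\right)} = \frac{1}{263 + \left(\left(-2 - 183\right) + 417\right) \left(97 + 226\right)} = \frac{1}{263 + \left(\left(-2 - 183\right) + 417\right) 323} = \frac{1}{263 + \left(-185 + 417\right) 323} = \frac{1}{263 + 232 \cdot 323} = \frac{1}{263 + 74936} = \frac{1}{75199}$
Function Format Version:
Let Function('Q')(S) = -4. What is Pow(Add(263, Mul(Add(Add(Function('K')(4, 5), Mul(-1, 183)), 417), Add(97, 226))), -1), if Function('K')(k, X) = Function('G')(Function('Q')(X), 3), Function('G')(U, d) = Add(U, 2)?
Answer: Rational(1, 75199) ≈ 1.3298e-5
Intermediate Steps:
Function('G')(U, d) = Add(2, U)
Function('K')(k, X) = -2 (Function('K')(k, X) = Add(2, -4) = -2)
Pow(Add(263, Mul(Add(Add(Function('K')(4, 5), Mul(-1, 183)), 417), Add(97, 226))), -1) = Pow(Add(263, Mul(Add(Add(-2, Mul(-1, 183)), 417), Add(97, 226))), -1) = Pow(Add(263, Mul(Add(Add(-2, -183), 417), 323)), -1) = Pow(Add(263, Mul(Add(-185, 417), 323)), -1) = Pow(Add(263, Mul(232, 323)), -1) = Pow(Add(263, 74936), -1) = Pow(75199, -1) = Rational(1, 75199)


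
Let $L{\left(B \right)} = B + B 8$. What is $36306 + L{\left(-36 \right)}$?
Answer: $35982$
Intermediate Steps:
$L{\left(B \right)} = 9 B$ ($L{\left(B \right)} = B + 8 B = 9 B$)
$36306 + L{\left(-36 \right)} = 36306 + 9 \left(-36\right) = 36306 - 324 = 35982$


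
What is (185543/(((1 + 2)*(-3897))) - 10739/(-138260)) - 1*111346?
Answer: -180004941475891/1616397660 ≈ -1.1136e+5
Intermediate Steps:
(185543/(((1 + 2)*(-3897))) - 10739/(-138260)) - 1*111346 = (185543/((3*(-3897))) - 10739*(-1/138260)) - 111346 = (185543/(-11691) + 10739/138260) - 111346 = (185543*(-1/11691) + 10739/138260) - 111346 = (-185543/11691 + 10739/138260) - 111346 = -25527625531/1616397660 - 111346 = -180004941475891/1616397660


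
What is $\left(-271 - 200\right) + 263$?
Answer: $-208$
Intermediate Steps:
$\left(-271 - 200\right) + 263 = -471 + 263 = -208$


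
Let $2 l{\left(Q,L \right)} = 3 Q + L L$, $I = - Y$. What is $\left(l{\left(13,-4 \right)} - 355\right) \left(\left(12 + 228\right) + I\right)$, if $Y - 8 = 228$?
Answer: $-1310$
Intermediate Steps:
$Y = 236$ ($Y = 8 + 228 = 236$)
$I = -236$ ($I = \left(-1\right) 236 = -236$)
$l{\left(Q,L \right)} = \frac{L^{2}}{2} + \frac{3 Q}{2}$ ($l{\left(Q,L \right)} = \frac{3 Q + L L}{2} = \frac{3 Q + L^{2}}{2} = \frac{L^{2} + 3 Q}{2} = \frac{L^{2}}{2} + \frac{3 Q}{2}$)
$\left(l{\left(13,-4 \right)} - 355\right) \left(\left(12 + 228\right) + I\right) = \left(\left(\frac{\left(-4\right)^{2}}{2} + \frac{3}{2} \cdot 13\right) - 355\right) \left(\left(12 + 228\right) - 236\right) = \left(\left(\frac{1}{2} \cdot 16 + \frac{39}{2}\right) - 355\right) \left(240 - 236\right) = \left(\left(8 + \frac{39}{2}\right) - 355\right) 4 = \left(\frac{55}{2} - 355\right) 4 = \left(- \frac{655}{2}\right) 4 = -1310$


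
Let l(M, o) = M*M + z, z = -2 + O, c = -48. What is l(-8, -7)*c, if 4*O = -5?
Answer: -2916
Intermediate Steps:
O = -5/4 (O = (¼)*(-5) = -5/4 ≈ -1.2500)
z = -13/4 (z = -2 - 5/4 = -13/4 ≈ -3.2500)
l(M, o) = -13/4 + M² (l(M, o) = M*M - 13/4 = M² - 13/4 = -13/4 + M²)
l(-8, -7)*c = (-13/4 + (-8)²)*(-48) = (-13/4 + 64)*(-48) = (243/4)*(-48) = -2916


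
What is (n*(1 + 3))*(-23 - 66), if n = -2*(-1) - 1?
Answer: -356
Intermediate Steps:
n = 1 (n = 2 - 1 = 1)
(n*(1 + 3))*(-23 - 66) = (1*(1 + 3))*(-23 - 66) = (1*4)*(-89) = 4*(-89) = -356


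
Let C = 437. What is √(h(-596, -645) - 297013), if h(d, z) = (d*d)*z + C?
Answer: 4*I*√14338181 ≈ 15146.0*I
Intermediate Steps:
h(d, z) = 437 + z*d² (h(d, z) = (d*d)*z + 437 = d²*z + 437 = z*d² + 437 = 437 + z*d²)
√(h(-596, -645) - 297013) = √((437 - 645*(-596)²) - 297013) = √((437 - 645*355216) - 297013) = √((437 - 229114320) - 297013) = √(-229113883 - 297013) = √(-229410896) = 4*I*√14338181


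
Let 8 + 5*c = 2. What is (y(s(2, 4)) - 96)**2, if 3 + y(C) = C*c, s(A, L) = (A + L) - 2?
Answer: 269361/25 ≈ 10774.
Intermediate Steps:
c = -6/5 (c = -8/5 + (1/5)*2 = -8/5 + 2/5 = -6/5 ≈ -1.2000)
s(A, L) = -2 + A + L
y(C) = -3 - 6*C/5 (y(C) = -3 + C*(-6/5) = -3 - 6*C/5)
(y(s(2, 4)) - 96)**2 = ((-3 - 6*(-2 + 2 + 4)/5) - 96)**2 = ((-3 - 6/5*4) - 96)**2 = ((-3 - 24/5) - 96)**2 = (-39/5 - 96)**2 = (-519/5)**2 = 269361/25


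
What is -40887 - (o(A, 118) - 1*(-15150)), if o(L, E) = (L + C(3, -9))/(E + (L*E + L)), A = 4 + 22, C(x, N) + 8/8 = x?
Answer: -44997718/803 ≈ -56037.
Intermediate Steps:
C(x, N) = -1 + x
A = 26
o(L, E) = (2 + L)/(E + L + E*L) (o(L, E) = (L + (-1 + 3))/(E + (L*E + L)) = (L + 2)/(E + (E*L + L)) = (2 + L)/(E + (L + E*L)) = (2 + L)/(E + L + E*L))
-40887 - (o(A, 118) - 1*(-15150)) = -40887 - ((2 + 26)/(118 + 26 + 118*26) - 1*(-15150)) = -40887 - (28/(118 + 26 + 3068) + 15150) = -40887 - (28/3212 + 15150) = -40887 - ((1/3212)*28 + 15150) = -40887 - (7/803 + 15150) = -40887 - 1*12165457/803 = -40887 - 12165457/803 = -44997718/803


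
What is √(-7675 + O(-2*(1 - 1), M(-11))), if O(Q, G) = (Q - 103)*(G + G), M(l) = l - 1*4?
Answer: I*√4585 ≈ 67.713*I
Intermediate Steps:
M(l) = -4 + l (M(l) = l - 4 = -4 + l)
O(Q, G) = 2*G*(-103 + Q) (O(Q, G) = (-103 + Q)*(2*G) = 2*G*(-103 + Q))
√(-7675 + O(-2*(1 - 1), M(-11))) = √(-7675 + 2*(-4 - 11)*(-103 - 2*(1 - 1))) = √(-7675 + 2*(-15)*(-103 - 2*0)) = √(-7675 + 2*(-15)*(-103 + 0)) = √(-7675 + 2*(-15)*(-103)) = √(-7675 + 3090) = √(-4585) = I*√4585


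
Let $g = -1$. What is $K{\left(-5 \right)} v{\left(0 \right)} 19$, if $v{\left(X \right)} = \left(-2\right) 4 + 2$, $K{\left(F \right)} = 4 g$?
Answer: $456$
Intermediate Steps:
$K{\left(F \right)} = -4$ ($K{\left(F \right)} = 4 \left(-1\right) = -4$)
$v{\left(X \right)} = -6$ ($v{\left(X \right)} = -8 + 2 = -6$)
$K{\left(-5 \right)} v{\left(0 \right)} 19 = \left(-4\right) \left(-6\right) 19 = 24 \cdot 19 = 456$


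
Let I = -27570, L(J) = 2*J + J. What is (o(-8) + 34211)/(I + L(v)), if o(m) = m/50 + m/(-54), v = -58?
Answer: -23092417/18727200 ≈ -1.2331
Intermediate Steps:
L(J) = 3*J
o(m) = m/675 (o(m) = m*(1/50) + m*(-1/54) = m/50 - m/54 = m/675)
(o(-8) + 34211)/(I + L(v)) = ((1/675)*(-8) + 34211)/(-27570 + 3*(-58)) = (-8/675 + 34211)/(-27570 - 174) = (23092417/675)/(-27744) = (23092417/675)*(-1/27744) = -23092417/18727200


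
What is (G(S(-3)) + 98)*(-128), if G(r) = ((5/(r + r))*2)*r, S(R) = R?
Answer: -13184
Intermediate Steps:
G(r) = 5 (G(r) = ((5/((2*r)))*2)*r = ((5*(1/(2*r)))*2)*r = ((5/(2*r))*2)*r = (5/r)*r = 5)
(G(S(-3)) + 98)*(-128) = (5 + 98)*(-128) = 103*(-128) = -13184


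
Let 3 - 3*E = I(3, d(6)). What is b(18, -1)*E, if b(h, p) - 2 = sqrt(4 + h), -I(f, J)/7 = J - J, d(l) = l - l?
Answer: 2 + sqrt(22) ≈ 6.6904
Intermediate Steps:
d(l) = 0
I(f, J) = 0 (I(f, J) = -7*(J - J) = -7*0 = 0)
b(h, p) = 2 + sqrt(4 + h)
E = 1 (E = 1 - 1/3*0 = 1 + 0 = 1)
b(18, -1)*E = (2 + sqrt(4 + 18))*1 = (2 + sqrt(22))*1 = 2 + sqrt(22)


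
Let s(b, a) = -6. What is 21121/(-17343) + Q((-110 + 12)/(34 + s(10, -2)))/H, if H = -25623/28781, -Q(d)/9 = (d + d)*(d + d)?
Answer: 8132721260/16458507 ≈ 494.13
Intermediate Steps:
Q(d) = -36*d² (Q(d) = -9*(d + d)*(d + d) = -9*2*d*2*d = -36*d²)
H = -25623/28781 (H = -25623*1/28781 = -25623/28781 ≈ -0.89028)
21121/(-17343) + Q((-110 + 12)/(34 + s(10, -2)))/H = 21121/(-17343) + (-36*(-110 + 12)²/(34 - 6)²)/(-25623/28781) = 21121*(-1/17343) - 36*(-98/28)²*(-28781/25623) = -21121/17343 - 36*(-98*1/28)²*(-28781/25623) = -21121/17343 - 36*(-7/2)²*(-28781/25623) = -21121/17343 - 36*49/4*(-28781/25623) = -21121/17343 - 441*(-28781/25623) = -21121/17343 + 1410269/2847 = 8132721260/16458507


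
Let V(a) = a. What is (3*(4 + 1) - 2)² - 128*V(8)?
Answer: -855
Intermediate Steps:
(3*(4 + 1) - 2)² - 128*V(8) = (3*(4 + 1) - 2)² - 128*8 = (3*5 - 2)² - 1024 = (15 - 2)² - 1024 = 13² - 1024 = 169 - 1024 = -855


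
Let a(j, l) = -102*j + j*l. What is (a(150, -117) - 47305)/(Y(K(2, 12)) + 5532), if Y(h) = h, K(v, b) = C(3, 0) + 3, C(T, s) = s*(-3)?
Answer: -391/27 ≈ -14.481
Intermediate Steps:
C(T, s) = -3*s
K(v, b) = 3 (K(v, b) = -3*0 + 3 = 0 + 3 = 3)
(a(150, -117) - 47305)/(Y(K(2, 12)) + 5532) = (150*(-102 - 117) - 47305)/(3 + 5532) = (150*(-219) - 47305)/5535 = (-32850 - 47305)*(1/5535) = -80155*1/5535 = -391/27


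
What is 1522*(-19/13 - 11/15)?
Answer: -651416/195 ≈ -3340.6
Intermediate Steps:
1522*(-19/13 - 11/15) = 1522*(-428/195) = -651416/195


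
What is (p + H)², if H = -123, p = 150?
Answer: 729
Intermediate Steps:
(p + H)² = (150 - 123)² = 27² = 729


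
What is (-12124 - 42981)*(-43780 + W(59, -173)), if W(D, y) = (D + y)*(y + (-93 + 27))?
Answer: 911106070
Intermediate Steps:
W(D, y) = (-66 + y)*(D + y) (W(D, y) = (D + y)*(y - 66) = (D + y)*(-66 + y) = (-66 + y)*(D + y))
(-12124 - 42981)*(-43780 + W(59, -173)) = (-12124 - 42981)*(-43780 + ((-173)² - 66*59 - 66*(-173) + 59*(-173))) = -55105*(-43780 + (29929 - 3894 + 11418 - 10207)) = -55105*(-43780 + 27246) = -55105*(-16534) = 911106070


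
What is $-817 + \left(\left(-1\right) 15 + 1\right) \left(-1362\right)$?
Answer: $18251$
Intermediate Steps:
$-817 + \left(\left(-1\right) 15 + 1\right) \left(-1362\right) = -817 + \left(-15 + 1\right) \left(-1362\right) = -817 - -19068 = -817 + 19068 = 18251$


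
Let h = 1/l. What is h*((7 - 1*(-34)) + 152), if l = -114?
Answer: -193/114 ≈ -1.6930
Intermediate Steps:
h = -1/114 (h = 1/(-114) = -1/114 ≈ -0.0087719)
h*((7 - 1*(-34)) + 152) = -((7 - 1*(-34)) + 152)/114 = -((7 + 34) + 152)/114 = -(41 + 152)/114 = -1/114*193 = -193/114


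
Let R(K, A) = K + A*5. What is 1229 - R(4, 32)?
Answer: 1065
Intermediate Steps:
R(K, A) = K + 5*A
1229 - R(4, 32) = 1229 - (4 + 5*32) = 1229 - (4 + 160) = 1229 - 1*164 = 1229 - 164 = 1065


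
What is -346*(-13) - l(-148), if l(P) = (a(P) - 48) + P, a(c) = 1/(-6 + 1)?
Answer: 23471/5 ≈ 4694.2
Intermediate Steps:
a(c) = -1/5 (a(c) = 1/(-5) = -1/5)
l(P) = -241/5 + P (l(P) = (-1/5 - 48) + P = -241/5 + P)
-346*(-13) - l(-148) = -346*(-13) - (-241/5 - 148) = 4498 - 1*(-981/5) = 4498 + 981/5 = 23471/5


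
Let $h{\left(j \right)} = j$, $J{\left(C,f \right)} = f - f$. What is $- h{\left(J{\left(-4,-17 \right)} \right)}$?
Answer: $0$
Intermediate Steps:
$J{\left(C,f \right)} = 0$
$- h{\left(J{\left(-4,-17 \right)} \right)} = \left(-1\right) 0 = 0$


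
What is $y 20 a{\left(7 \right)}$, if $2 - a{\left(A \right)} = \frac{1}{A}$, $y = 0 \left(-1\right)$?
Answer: $0$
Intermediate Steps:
$y = 0$
$a{\left(A \right)} = 2 - \frac{1}{A}$
$y 20 a{\left(7 \right)} = 0 \cdot 20 \left(2 - \frac{1}{7}\right) = 0 \left(2 - \frac{1}{7}\right) = 0 \cdot \frac{13}{7} = 0$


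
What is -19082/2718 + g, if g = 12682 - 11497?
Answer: 1600874/1359 ≈ 1178.0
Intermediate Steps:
g = 1185
-19082/2718 + g = -19082/2718 + 1185 = -19082*1/2718 + 1185 = -9541/1359 + 1185 = 1600874/1359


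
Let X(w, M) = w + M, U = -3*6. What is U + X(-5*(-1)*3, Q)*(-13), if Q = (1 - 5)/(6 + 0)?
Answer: -613/3 ≈ -204.33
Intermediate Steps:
U = -18
Q = -2/3 (Q = -4/6 = -4*1/6 = -2/3 ≈ -0.66667)
X(w, M) = M + w
U + X(-5*(-1)*3, Q)*(-13) = -18 + (-2/3 - 5*(-1)*3)*(-13) = -18 + (-2/3 + 5*3)*(-13) = -18 + (-2/3 + 15)*(-13) = -18 + (43/3)*(-13) = -18 - 559/3 = -613/3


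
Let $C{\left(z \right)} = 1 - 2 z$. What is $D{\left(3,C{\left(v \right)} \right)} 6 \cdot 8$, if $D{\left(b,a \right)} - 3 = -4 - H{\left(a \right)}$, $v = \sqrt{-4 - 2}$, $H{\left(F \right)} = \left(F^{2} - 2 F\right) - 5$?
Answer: $1392$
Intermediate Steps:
$H{\left(F \right)} = -5 + F^{2} - 2 F$
$v = i \sqrt{6}$ ($v = \sqrt{-6} = i \sqrt{6} \approx 2.4495 i$)
$D{\left(b,a \right)} = 4 - a^{2} + 2 a$ ($D{\left(b,a \right)} = 3 - \left(-1 + a^{2} - 2 a\right) = 3 + \left(1 - a^{2} + 2 a\right) = 4 - a^{2} + 2 a$)
$D{\left(3,C{\left(v \right)} \right)} 6 \cdot 8 = \left(4 - \left(1 - 2 i \sqrt{6}\right)^{2} + 2 \left(1 - 2 i \sqrt{6}\right)\right) 6 \cdot 8 = \left(4 - \left(1 - 2 i \sqrt{6}\right)^{2} + \left(2 - 4 i \sqrt{6}\right)\right) 6 \cdot 8 = \left(6 - \left(1 - 2 i \sqrt{6}\right)^{2} - 4 i \sqrt{6}\right) 6 \cdot 8 = \left(36 - 6 \left(1 - 2 i \sqrt{6}\right)^{2} - 24 i \sqrt{6}\right) 8 = 288 - 48 \left(1 - 2 i \sqrt{6}\right)^{2} - 192 i \sqrt{6}$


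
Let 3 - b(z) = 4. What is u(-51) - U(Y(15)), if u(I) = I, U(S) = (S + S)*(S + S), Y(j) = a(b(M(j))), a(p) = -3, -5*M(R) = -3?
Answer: -87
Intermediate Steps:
M(R) = ⅗ (M(R) = -⅕*(-3) = ⅗)
b(z) = -1 (b(z) = 3 - 1*4 = 3 - 4 = -1)
Y(j) = -3
U(S) = 4*S² (U(S) = (2*S)*(2*S) = 4*S²)
u(-51) - U(Y(15)) = -51 - 4*(-3)² = -51 - 4*9 = -51 - 1*36 = -51 - 36 = -87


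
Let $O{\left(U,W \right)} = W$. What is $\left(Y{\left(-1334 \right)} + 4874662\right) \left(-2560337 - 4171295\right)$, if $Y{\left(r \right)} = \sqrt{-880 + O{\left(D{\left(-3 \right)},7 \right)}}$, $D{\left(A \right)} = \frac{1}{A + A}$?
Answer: $-32814430708384 - 20194896 i \sqrt{97} \approx -3.2814 \cdot 10^{13} - 1.989 \cdot 10^{8} i$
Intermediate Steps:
$D{\left(A \right)} = \frac{1}{2 A}$
$Y{\left(r \right)} = 3 i \sqrt{97}$ ($Y{\left(r \right)} = \sqrt{-880 + 7} = \sqrt{-873} = 3 i \sqrt{97}$)
$\left(Y{\left(-1334 \right)} + 4874662\right) \left(-2560337 - 4171295\right) = \left(3 i \sqrt{97} + 4874662\right) \left(-2560337 - 4171295\right) = \left(4874662 + 3 i \sqrt{97}\right) \left(-6731632\right) = -32814430708384 - 20194896 i \sqrt{97}$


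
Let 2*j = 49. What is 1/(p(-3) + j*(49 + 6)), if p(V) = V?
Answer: 2/2689 ≈ 0.00074377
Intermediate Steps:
j = 49/2 (j = (½)*49 = 49/2 ≈ 24.500)
1/(p(-3) + j*(49 + 6)) = 1/(-3 + 49*(49 + 6)/2) = 1/(-3 + (49/2)*55) = 1/(-3 + 2695/2) = 1/(2689/2) = 2/2689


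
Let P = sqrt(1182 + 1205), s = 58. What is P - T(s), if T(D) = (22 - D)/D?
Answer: 18/29 + sqrt(2387) ≈ 49.478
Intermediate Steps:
T(D) = (22 - D)/D
P = sqrt(2387) ≈ 48.857
P - T(s) = sqrt(2387) - (22 - 1*58)/58 = sqrt(2387) - (22 - 58)/58 = sqrt(2387) - (-36)/58 = sqrt(2387) - 1*(-18/29) = sqrt(2387) + 18/29 = 18/29 + sqrt(2387)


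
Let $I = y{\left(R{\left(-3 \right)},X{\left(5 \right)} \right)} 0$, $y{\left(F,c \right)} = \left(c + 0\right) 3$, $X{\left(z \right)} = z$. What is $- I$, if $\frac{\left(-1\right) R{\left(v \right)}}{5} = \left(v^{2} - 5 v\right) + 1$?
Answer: $0$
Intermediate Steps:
$R{\left(v \right)} = -5 - 5 v^{2} + 25 v$ ($R{\left(v \right)} = - 5 \left(\left(v^{2} - 5 v\right) + 1\right) = - 5 \left(1 + v^{2} - 5 v\right) = -5 - 5 v^{2} + 25 v$)
$y{\left(F,c \right)} = 3 c$ ($y{\left(F,c \right)} = c 3 = 3 c$)
$I = 0$ ($I = 3 \cdot 5 \cdot 0 = 15 \cdot 0 = 0$)
$- I = \left(-1\right) 0 = 0$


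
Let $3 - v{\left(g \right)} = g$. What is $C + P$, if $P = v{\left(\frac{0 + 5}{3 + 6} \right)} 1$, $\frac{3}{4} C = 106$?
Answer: $\frac{1294}{9} \approx 143.78$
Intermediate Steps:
$C = \frac{424}{3}$ ($C = \frac{4}{3} \cdot 106 = \frac{424}{3} \approx 141.33$)
$v{\left(g \right)} = 3 - g$
$P = \frac{22}{9}$ ($P = \left(3 - \frac{0 + 5}{3 + 6}\right) 1 = \left(3 - \frac{5}{9}\right) 1 = \frac{22}{9} \cdot 1 = \frac{22}{9} \approx 2.4444$)
$C + P = \frac{424}{3} + \frac{22}{9} = \frac{1294}{9}$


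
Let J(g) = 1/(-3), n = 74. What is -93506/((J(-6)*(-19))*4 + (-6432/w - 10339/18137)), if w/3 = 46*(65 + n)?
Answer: -2323650375186/607041889 ≈ -3827.8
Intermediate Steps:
J(g) = -⅓
w = 19182 (w = 3*(46*(65 + 74)) = 3*(46*139) = 3*6394 = 19182)
-93506/((J(-6)*(-19))*4 + (-6432/w - 10339/18137)) = -93506/(-⅓*(-19)*4 + (-6432/19182 - 10339/18137)) = -93506/((19/3)*4 + (-6432*1/19182 - 10339*1/18137)) = -93506/(76/3 + (-1072/3197 - 1477/2591)) = -93506/(76/3 - 7499521/8283427) = -93506/607041889/24850281 = -93506*24850281/607041889 = -2323650375186/607041889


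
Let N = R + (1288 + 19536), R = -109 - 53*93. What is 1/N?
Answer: 1/15786 ≈ 6.3347e-5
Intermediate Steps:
R = -5038 (R = -109 - 4929 = -5038)
N = 15786 (N = -5038 + (1288 + 19536) = -5038 + 20824 = 15786)
1/N = 1/15786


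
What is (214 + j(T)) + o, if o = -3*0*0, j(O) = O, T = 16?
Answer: 230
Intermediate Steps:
o = 0 (o = 0*0 = 0)
(214 + j(T)) + o = (214 + 16) + 0 = 230 + 0 = 230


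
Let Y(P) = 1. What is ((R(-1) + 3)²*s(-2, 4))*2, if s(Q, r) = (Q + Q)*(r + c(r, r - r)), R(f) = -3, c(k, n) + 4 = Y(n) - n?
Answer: 0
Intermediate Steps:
c(k, n) = -3 - n (c(k, n) = -4 + (1 - n) = -3 - n)
s(Q, r) = 2*Q*(-3 + r) (s(Q, r) = (Q + Q)*(r + (-3 - (r - r))) = (2*Q)*(r + (-3 - 1*0)) = (2*Q)*(r + (-3 + 0)) = (2*Q)*(r - 3) = (2*Q)*(-3 + r) = 2*Q*(-3 + r))
((R(-1) + 3)²*s(-2, 4))*2 = ((-3 + 3)²*(2*(-2)*(-3 + 4)))*2 = (0²*(2*(-2)*1))*2 = (0*(-4))*2 = 0*2 = 0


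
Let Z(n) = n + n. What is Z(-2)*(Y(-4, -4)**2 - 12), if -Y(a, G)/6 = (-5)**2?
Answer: -89952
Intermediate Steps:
Y(a, G) = -150 (Y(a, G) = -6*(-5)**2 = -6*25 = -150)
Z(n) = 2*n
Z(-2)*(Y(-4, -4)**2 - 12) = (2*(-2))*((-150)**2 - 12) = -4*(22500 - 12) = -4*22488 = -89952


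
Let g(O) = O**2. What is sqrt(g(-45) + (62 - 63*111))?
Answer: I*sqrt(4906) ≈ 70.043*I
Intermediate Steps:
sqrt(g(-45) + (62 - 63*111)) = sqrt((-45)**2 + (62 - 63*111)) = sqrt(2025 + (62 - 6993)) = sqrt(2025 - 6931) = sqrt(-4906) = I*sqrt(4906)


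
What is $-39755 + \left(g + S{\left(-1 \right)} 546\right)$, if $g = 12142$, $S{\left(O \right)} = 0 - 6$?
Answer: $-30889$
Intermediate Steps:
$S{\left(O \right)} = -6$ ($S{\left(O \right)} = 0 - 6 = -6$)
$-39755 + \left(g + S{\left(-1 \right)} 546\right) = -39755 + \left(12142 - 3276\right) = -39755 + 8866 = -30889$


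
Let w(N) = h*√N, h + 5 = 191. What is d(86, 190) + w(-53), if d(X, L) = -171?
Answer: -171 + 186*I*√53 ≈ -171.0 + 1354.1*I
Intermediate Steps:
h = 186 (h = -5 + 191 = 186)
w(N) = 186*√N
d(86, 190) + w(-53) = -171 + 186*√(-53) = -171 + 186*(I*√53) = -171 + 186*I*√53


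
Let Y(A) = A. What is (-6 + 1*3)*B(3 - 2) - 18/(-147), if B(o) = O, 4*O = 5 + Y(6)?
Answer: -1593/196 ≈ -8.1275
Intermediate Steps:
O = 11/4 (O = (5 + 6)/4 = (¼)*11 = 11/4 ≈ 2.7500)
B(o) = 11/4
(-6 + 1*3)*B(3 - 2) - 18/(-147) = (-6 + 1*3)*(11/4) - 18/(-147) = (-6 + 3)*(11/4) - 18*(-1)/147 = -3*11/4 - 1*(-6/49) = -33/4 + 6/49 = -1593/196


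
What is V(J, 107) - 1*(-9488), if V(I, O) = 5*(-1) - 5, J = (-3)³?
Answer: 9478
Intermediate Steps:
J = -27
V(I, O) = -10 (V(I, O) = -5 - 5 = -10)
V(J, 107) - 1*(-9488) = -10 - 1*(-9488) = -10 + 9488 = 9478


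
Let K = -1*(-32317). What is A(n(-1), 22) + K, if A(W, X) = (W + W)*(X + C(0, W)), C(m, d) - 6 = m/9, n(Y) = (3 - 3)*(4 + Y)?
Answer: 32317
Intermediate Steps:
n(Y) = 0 (n(Y) = 0*(4 + Y) = 0)
C(m, d) = 6 + m/9
K = 32317
A(W, X) = 2*W*(6 + X) (A(W, X) = (W + W)*(X + (6 + (⅑)*0)) = (2*W)*(X + (6 + 0)) = (2*W)*(X + 6) = (2*W)*(6 + X) = 2*W*(6 + X))
A(n(-1), 22) + K = 2*0*(6 + 22) + 32317 = 2*0*28 + 32317 = 0 + 32317 = 32317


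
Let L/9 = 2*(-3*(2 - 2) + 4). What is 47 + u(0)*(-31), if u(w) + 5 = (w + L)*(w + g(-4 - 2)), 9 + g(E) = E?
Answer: 33682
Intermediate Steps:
L = 72 (L = 9*(2*(-3*(2 - 2) + 4)) = 9*(2*(-3*0 + 4)) = 9*(2*(0 + 4)) = 9*(2*4) = 9*8 = 72)
g(E) = -9 + E
u(w) = -5 + (-15 + w)*(72 + w) (u(w) = -5 + (w + 72)*(w + (-9 + (-4 - 2))) = -5 + (72 + w)*(w + (-9 - 6)) = -5 + (72 + w)*(w - 15) = -5 + (72 + w)*(-15 + w) = -5 + (-15 + w)*(72 + w))
47 + u(0)*(-31) = 47 + (-1085 + 0² + 57*0)*(-31) = 47 + (-1085 + 0 + 0)*(-31) = 47 - 1085*(-31) = 47 + 33635 = 33682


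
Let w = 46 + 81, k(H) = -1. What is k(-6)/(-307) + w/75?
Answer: 39064/23025 ≈ 1.6966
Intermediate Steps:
w = 127
k(-6)/(-307) + w/75 = -1/(-307) + 127/75 = -1*(-1/307) + 127*(1/75) = 1/307 + 127/75 = 39064/23025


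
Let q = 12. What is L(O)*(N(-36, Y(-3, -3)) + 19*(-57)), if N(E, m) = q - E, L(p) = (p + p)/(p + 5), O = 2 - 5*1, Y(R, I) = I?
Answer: 3105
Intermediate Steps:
O = -3 (O = 2 - 5 = -3)
L(p) = 2*p/(5 + p) (L(p) = (2*p)/(5 + p) = 2*p/(5 + p))
N(E, m) = 12 - E
L(O)*(N(-36, Y(-3, -3)) + 19*(-57)) = (2*(-3)/(5 - 3))*((12 - 1*(-36)) + 19*(-57)) = (2*(-3)/2)*((12 + 36) - 1083) = (2*(-3)*(½))*(48 - 1083) = -3*(-1035) = 3105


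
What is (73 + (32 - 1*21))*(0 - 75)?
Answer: -6300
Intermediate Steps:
(73 + (32 - 1*21))*(0 - 75) = (73 + (32 - 21))*(-75) = (73 + 11)*(-75) = 84*(-75) = -6300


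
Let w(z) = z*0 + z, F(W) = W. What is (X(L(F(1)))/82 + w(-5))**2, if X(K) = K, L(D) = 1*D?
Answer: 167281/6724 ≈ 24.878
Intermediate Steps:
L(D) = D
w(z) = z (w(z) = 0 + z = z)
(X(L(F(1)))/82 + w(-5))**2 = (1/82 - 5)**2 = (-409/82)**2 = 167281/6724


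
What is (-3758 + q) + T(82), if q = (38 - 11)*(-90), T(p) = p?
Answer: -6106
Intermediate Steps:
q = -2430 (q = 27*(-90) = -2430)
(-3758 + q) + T(82) = (-3758 - 2430) + 82 = -6188 + 82 = -6106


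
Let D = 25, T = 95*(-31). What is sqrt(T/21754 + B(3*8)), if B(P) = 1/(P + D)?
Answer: I*sqrt(2665974454)/152278 ≈ 0.33907*I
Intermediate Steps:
T = -2945
B(P) = 1/(25 + P) (B(P) = 1/(P + 25) = 1/(25 + P))
sqrt(T/21754 + B(3*8)) = sqrt(-2945/21754 + 1/(25 + 3*8)) = sqrt(-2945*1/21754 + 1/(25 + 24)) = sqrt(-2945/21754 + 1/49) = sqrt(-122551/1065946) = I*sqrt(2665974454)/152278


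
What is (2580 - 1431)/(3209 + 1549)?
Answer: 383/1586 ≈ 0.24149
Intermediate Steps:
(2580 - 1431)/(3209 + 1549) = 1149/4758 = 1149*(1/4758) = 383/1586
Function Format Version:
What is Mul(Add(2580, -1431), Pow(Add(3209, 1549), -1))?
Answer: Rational(383, 1586) ≈ 0.24149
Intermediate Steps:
Mul(Add(2580, -1431), Pow(Add(3209, 1549), -1)) = Mul(1149, Pow(4758, -1)) = Mul(1149, Rational(1, 4758)) = Rational(383, 1586)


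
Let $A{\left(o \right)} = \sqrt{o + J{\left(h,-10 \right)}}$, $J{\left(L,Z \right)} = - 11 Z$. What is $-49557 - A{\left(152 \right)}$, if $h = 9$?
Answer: $-49557 - \sqrt{262} \approx -49573.0$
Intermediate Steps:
$A{\left(o \right)} = \sqrt{110 + o}$ ($A{\left(o \right)} = \sqrt{o - -110} = \sqrt{o + 110} = \sqrt{110 + o}$)
$-49557 - A{\left(152 \right)} = -49557 - \sqrt{110 + 152} = -49557 - \sqrt{262}$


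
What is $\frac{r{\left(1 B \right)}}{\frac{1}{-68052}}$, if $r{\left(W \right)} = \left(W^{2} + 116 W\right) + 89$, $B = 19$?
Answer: $-180610008$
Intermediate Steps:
$r{\left(W \right)} = 89 + W^{2} + 116 W$
$\frac{r{\left(1 B \right)}}{\frac{1}{-68052}} = \frac{89 + \left(1 \cdot 19\right)^{2} + 116 \cdot 1 \cdot 19}{\frac{1}{-68052}} = \frac{89 + 19^{2} + 116 \cdot 19}{- \frac{1}{68052}} = \left(89 + 361 + 2204\right) \left(-68052\right) = 2654 \left(-68052\right) = -180610008$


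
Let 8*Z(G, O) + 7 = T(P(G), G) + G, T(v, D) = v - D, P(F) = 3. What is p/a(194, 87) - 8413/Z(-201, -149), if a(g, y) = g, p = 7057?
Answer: 3271301/194 ≈ 16862.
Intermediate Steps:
Z(G, O) = -1/2 (Z(G, O) = -7/8 + ((3 - G) + G)/8 = -7/8 + (1/8)*3 = -7/8 + 3/8 = -1/2)
p/a(194, 87) - 8413/Z(-201, -149) = 7057/194 - 8413/(-1/2) = 7057*(1/194) - 8413*(-2) = 7057/194 + 16826 = 3271301/194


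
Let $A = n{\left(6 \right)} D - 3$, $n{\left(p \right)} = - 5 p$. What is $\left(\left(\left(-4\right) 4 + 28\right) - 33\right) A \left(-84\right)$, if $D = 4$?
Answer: $-216972$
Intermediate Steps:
$A = -123$ ($A = \left(-5\right) 6 \cdot 4 - 3 = \left(-30\right) 4 - 3 = -120 - 3 = -123$)
$\left(\left(\left(-4\right) 4 + 28\right) - 33\right) A \left(-84\right) = \left(\left(\left(-4\right) 4 + 28\right) - 33\right) \left(-123\right) \left(-84\right) = \left(\left(-16 + 28\right) - 33\right) \left(-123\right) \left(-84\right) = \left(12 - 33\right) \left(-123\right) \left(-84\right) = \left(-21\right) \left(-123\right) \left(-84\right) = 2583 \left(-84\right) = -216972$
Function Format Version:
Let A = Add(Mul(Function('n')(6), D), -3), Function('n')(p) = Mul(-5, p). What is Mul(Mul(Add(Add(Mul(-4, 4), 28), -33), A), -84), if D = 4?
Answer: -216972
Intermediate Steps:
A = -123 (A = Add(Mul(Mul(-5, 6), 4), -3) = Add(Mul(-30, 4), -3) = Add(-120, -3) = -123)
Mul(Mul(Add(Add(Mul(-4, 4), 28), -33), A), -84) = Mul(Mul(Add(Add(Mul(-4, 4), 28), -33), -123), -84) = Mul(Mul(Add(Add(-16, 28), -33), -123), -84) = Mul(Mul(Add(12, -33), -123), -84) = Mul(Mul(-21, -123), -84) = Mul(2583, -84) = -216972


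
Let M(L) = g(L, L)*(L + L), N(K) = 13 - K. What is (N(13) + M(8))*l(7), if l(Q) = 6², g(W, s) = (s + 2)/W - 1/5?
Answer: 3024/5 ≈ 604.80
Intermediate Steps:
g(W, s) = -⅕ + (2 + s)/W (g(W, s) = (2 + s)/W - 1*⅕ = (2 + s)/W - ⅕ = -⅕ + (2 + s)/W)
l(Q) = 36
M(L) = 4 + 8*L/5 (M(L) = ((2 + L - L/5)/L)*(L + L) = ((2 + 4*L/5)/L)*(2*L) = 4 + 8*L/5)
(N(13) + M(8))*l(7) = ((13 - 1*13) + (4 + (8/5)*8))*36 = ((13 - 13) + (4 + 64/5))*36 = (0 + 84/5)*36 = (84/5)*36 = 3024/5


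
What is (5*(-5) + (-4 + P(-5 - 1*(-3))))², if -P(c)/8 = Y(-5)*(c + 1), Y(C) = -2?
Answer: 2025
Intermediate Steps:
P(c) = 16 + 16*c (P(c) = -(-16)*(c + 1) = -(-16)*(1 + c) = -8*(-2 - 2*c) = 16 + 16*c)
(5*(-5) + (-4 + P(-5 - 1*(-3))))² = (5*(-5) + (-4 + (16 + 16*(-5 - 1*(-3)))))² = (-25 + (-4 + (16 + 16*(-5 + 3))))² = (-25 + (-4 + (16 + 16*(-2))))² = (-25 + (-4 + (16 - 32)))² = (-25 + (-4 - 16))² = (-25 - 20)² = (-45)² = 2025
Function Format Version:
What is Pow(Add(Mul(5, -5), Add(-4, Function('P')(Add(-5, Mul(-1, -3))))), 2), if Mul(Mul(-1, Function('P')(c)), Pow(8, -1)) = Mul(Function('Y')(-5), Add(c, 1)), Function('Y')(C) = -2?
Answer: 2025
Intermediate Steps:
Function('P')(c) = Add(16, Mul(16, c)) (Function('P')(c) = Mul(-8, Mul(-2, Add(c, 1))) = Mul(-8, Mul(-2, Add(1, c))) = Mul(-8, Add(-2, Mul(-2, c))) = Add(16, Mul(16, c)))
Pow(Add(Mul(5, -5), Add(-4, Function('P')(Add(-5, Mul(-1, -3))))), 2) = Pow(Add(Mul(5, -5), Add(-4, Add(16, Mul(16, Add(-5, Mul(-1, -3)))))), 2) = Pow(Add(-25, Add(-4, Add(16, Mul(16, Add(-5, 3))))), 2) = Pow(Add(-25, Add(-4, Add(16, Mul(16, -2)))), 2) = Pow(Add(-25, Add(-4, Add(16, -32))), 2) = Pow(Add(-25, Add(-4, -16)), 2) = Pow(Add(-25, -20), 2) = Pow(-45, 2) = 2025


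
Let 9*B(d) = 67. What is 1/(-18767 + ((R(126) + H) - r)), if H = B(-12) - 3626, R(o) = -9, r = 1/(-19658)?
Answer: -176922/3962089549 ≈ -4.4654e-5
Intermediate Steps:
r = -1/19658 ≈ -5.0870e-5
B(d) = 67/9 (B(d) = (⅑)*67 = 67/9)
H = -32567/9 (H = 67/9 - 3626 = -32567/9 ≈ -3618.6)
1/(-18767 + ((R(126) + H) - r)) = 1/(-18767 + ((-9 - 32567/9) - 1*(-1/19658))) = 1/(-18767 + (-32648/9 + 1/19658)) = 1/(-18767 - 641794375/176922) = 1/(-3962089549/176922) = -176922/3962089549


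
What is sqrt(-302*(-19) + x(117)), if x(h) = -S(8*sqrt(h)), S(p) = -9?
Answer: sqrt(5747) ≈ 75.809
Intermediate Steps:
x(h) = 9 (x(h) = -1*(-9) = 9)
sqrt(-302*(-19) + x(117)) = sqrt(-302*(-19) + 9) = sqrt(5738 + 9) = sqrt(5747)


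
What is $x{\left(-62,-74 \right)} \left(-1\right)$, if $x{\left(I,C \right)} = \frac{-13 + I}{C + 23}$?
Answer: $- \frac{25}{17} \approx -1.4706$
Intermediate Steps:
$x{\left(I,C \right)} = \frac{-13 + I}{23 + C}$
$x{\left(-62,-74 \right)} \left(-1\right) = \frac{-13 - 62}{23 - 74} \left(-1\right) = \frac{1}{-51} \left(-75\right) \left(-1\right) = \left(- \frac{1}{51}\right) \left(-75\right) \left(-1\right) = \frac{25}{17} \left(-1\right) = - \frac{25}{17}$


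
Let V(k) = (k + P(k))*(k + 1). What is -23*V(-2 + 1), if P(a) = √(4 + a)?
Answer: 0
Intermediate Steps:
V(k) = (1 + k)*(k + √(4 + k)) (V(k) = (k + √(4 + k))*(k + 1) = (k + √(4 + k))*(1 + k) = (1 + k)*(k + √(4 + k)))
-23*V(-2 + 1) = -23*((-2 + 1) + (-2 + 1)² + √(4 + (-2 + 1)) + (-2 + 1)*√(4 + (-2 + 1))) = -23*(-1 + (-1)² + √(4 - 1) - √(4 - 1)) = -23*(-1 + 1 + √3 - √3) = -23*0 = 0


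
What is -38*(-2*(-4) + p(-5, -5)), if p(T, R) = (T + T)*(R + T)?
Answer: -4104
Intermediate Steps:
p(T, R) = 2*T*(R + T) (p(T, R) = (2*T)*(R + T) = 2*T*(R + T))
-38*(-2*(-4) + p(-5, -5)) = -38*(-2*(-4) + 2*(-5)*(-5 - 5)) = -38*(8 + 2*(-5)*(-10)) = -38*(8 + 100) = -38*108 = -4104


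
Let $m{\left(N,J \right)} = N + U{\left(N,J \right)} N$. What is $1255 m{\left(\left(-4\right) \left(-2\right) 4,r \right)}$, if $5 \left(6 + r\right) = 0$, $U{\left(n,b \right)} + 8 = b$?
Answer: $-522080$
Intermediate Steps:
$U{\left(n,b \right)} = -8 + b$
$r = -6$ ($r = -6 + \frac{1}{5} \cdot 0 = -6 + 0 = -6$)
$m{\left(N,J \right)} = N + N \left(-8 + J\right)$ ($m{\left(N,J \right)} = N + \left(-8 + J\right) N = N + N \left(-8 + J\right)$)
$1255 m{\left(\left(-4\right) \left(-2\right) 4,r \right)} = 1255 \left(-4\right) \left(-2\right) 4 \left(-7 - 6\right) = 1255 \cdot 8 \cdot 4 \left(-13\right) = 1255 \cdot 32 \left(-13\right) = 1255 \left(-416\right) = -522080$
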